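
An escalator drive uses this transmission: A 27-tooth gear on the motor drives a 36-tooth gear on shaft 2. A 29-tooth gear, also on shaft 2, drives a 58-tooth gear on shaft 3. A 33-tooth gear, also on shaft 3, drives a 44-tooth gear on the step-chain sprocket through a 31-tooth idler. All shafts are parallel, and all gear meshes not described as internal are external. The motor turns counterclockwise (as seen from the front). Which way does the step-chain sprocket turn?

the motor → shaft 2: external mesh, 1 reversal → CW.
shaft 2 → shaft 3: external mesh, 1 reversal → CCW.
shaft 3 → the step-chain sprocket: driver → idler → driven is 2 external meshes, 2 reversals → CCW.
4 reversals in total — an even number — so the step-chain sprocket turns the same way as the motor.

counterclockwise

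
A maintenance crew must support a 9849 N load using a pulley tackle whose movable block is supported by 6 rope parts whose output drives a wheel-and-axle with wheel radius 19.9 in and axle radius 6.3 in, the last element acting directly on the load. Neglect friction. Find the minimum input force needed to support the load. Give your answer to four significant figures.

519.7 N

Block-and-tackle MA = number of supporting rope parts = 6.
Wheel-and-axle MA = R/r = 19.9/6.3 = 3.1587.
Combined ideal MA = 6 × 3.1587 = 18.952.
Effort = load / MA = 9849 / 18.952 = 519.67 N.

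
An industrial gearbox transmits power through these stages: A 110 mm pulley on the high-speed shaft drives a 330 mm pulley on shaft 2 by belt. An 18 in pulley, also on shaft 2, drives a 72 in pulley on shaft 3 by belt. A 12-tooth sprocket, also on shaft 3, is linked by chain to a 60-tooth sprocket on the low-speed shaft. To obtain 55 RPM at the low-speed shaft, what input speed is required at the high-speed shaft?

3300 RPM

Overall ratio R = 3 × 4 × 5 = 60.
Required input speed = output speed × R = 55 × 60 = 3300 RPM.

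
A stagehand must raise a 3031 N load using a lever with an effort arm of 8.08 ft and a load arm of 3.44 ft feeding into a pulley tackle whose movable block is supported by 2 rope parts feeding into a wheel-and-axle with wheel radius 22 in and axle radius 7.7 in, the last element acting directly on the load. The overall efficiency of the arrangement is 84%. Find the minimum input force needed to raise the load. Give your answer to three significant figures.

269 N

Lever MA = effort arm / load arm = 8.08/3.44 = 2.3488.
Block-and-tackle MA = number of supporting rope parts = 2.
Wheel-and-axle MA = R/r = 22/7.7 = 2.8571.
Combined ideal MA = 2.3488 × 2 × 2.8571 = 13.422.
Actual MA = 13.422 × 0.84 = 11.274.
Effort = load / actual MA = 3031 / 11.274 = 268.84 N.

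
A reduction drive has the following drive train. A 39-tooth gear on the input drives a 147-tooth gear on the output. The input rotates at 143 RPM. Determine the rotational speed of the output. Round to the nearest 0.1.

gear mesh 147/39 = 3.7692 → 143/3.7692 = 37.939 RPM

37.9 RPM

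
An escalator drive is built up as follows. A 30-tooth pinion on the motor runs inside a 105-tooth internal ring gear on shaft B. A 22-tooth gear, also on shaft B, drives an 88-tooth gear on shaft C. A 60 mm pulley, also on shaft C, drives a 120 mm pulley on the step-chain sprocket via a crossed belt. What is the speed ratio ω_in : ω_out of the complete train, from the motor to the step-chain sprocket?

28

Each stage contributes driven/driver: internal gear 105/30 = 3.5, gear mesh 88/22 = 4, belt 120/60 = 2.
Overall: 3.5 × 4 × 2 = 28.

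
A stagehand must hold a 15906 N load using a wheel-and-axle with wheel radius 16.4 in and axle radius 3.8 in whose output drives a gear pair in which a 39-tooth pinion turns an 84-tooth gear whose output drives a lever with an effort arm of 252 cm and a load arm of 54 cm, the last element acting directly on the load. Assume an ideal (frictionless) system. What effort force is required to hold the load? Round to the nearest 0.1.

366.7 N

Wheel-and-axle MA = R/r = 16.4/3.8 = 4.3158.
Gear pair MA = 84/39 = 2.1538.
Lever MA = effort arm / load arm = 252/54 = 4.6667.
Combined ideal MA = 4.3158 × 2.1538 × 4.6667 = 43.379.
Effort = load / MA = 15906 / 43.379 = 366.67 N.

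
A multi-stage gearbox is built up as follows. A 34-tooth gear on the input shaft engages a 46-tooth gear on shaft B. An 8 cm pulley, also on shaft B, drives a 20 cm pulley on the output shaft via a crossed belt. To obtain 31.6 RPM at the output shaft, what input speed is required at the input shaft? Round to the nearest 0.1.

106.9 RPM

Overall ratio R = 1.3529 × 2.5 = 3.3824.
Required input speed = output speed × R = 31.6 × 3.3824 = 106.88 RPM.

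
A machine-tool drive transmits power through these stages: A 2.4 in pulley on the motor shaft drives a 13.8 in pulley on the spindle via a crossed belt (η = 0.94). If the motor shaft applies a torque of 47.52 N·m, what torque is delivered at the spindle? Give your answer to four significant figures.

256.8 N·m

After the belt (13.8/2.4): 47.52 × 5.75 × 0.94 = 256.85 N·m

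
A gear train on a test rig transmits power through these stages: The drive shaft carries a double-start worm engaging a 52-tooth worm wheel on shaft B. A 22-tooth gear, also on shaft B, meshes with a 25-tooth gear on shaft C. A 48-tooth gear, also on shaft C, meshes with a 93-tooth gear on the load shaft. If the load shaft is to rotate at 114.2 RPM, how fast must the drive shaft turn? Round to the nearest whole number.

Overall ratio R = 26 × 1.1364 × 1.9375 = 57.244.
Required input speed = output speed × R = 114.2 × 57.244 = 6537.3 RPM.

6537 RPM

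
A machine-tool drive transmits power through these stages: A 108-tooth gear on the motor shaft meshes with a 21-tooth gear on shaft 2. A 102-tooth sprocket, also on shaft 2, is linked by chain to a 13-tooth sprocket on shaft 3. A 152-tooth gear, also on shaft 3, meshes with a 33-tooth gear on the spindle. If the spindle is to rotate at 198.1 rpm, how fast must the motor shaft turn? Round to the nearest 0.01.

1.07 rpm

Overall ratio R = 0.19444 × 0.12745 × 0.21711 = 0.0053803.
Required input speed = output speed × R = 198.1 × 0.0053803 = 1.0658 rpm.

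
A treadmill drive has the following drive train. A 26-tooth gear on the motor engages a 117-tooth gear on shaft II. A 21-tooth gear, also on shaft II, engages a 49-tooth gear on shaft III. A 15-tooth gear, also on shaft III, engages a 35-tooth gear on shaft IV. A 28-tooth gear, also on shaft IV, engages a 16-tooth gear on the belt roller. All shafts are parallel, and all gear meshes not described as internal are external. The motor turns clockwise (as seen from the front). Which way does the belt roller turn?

the motor → shaft II: external mesh, 1 reversal → CCW.
shaft II → shaft III: external mesh, 1 reversal → CW.
shaft III → shaft IV: external mesh, 1 reversal → CCW.
shaft IV → the belt roller: external mesh, 1 reversal → CW.
4 reversals in total — an even number — so the belt roller turns the same way as the motor.

clockwise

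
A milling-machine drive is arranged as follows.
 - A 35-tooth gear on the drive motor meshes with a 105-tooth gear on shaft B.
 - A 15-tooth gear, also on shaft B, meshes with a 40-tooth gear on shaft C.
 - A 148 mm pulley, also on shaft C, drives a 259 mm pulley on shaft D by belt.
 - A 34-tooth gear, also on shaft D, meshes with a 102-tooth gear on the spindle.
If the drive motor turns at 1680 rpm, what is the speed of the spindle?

40 rpm

gear mesh 105/35 = 3 → 1680/3 = 560 rpm
gear mesh 40/15 = 2.6667 → 560/2.6667 = 210 rpm
belt 259/148 = 1.75 → 210/1.75 = 120 rpm
gear mesh 102/34 = 3 → 120/3 = 40 rpm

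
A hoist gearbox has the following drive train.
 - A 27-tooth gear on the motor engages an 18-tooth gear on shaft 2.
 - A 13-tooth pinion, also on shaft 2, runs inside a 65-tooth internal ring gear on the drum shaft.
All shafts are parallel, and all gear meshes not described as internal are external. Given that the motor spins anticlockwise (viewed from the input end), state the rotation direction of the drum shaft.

the motor → shaft 2: external mesh, 1 reversal → CW.
shaft 2 → the drum shaft: internal mesh, same direction → CW.
1 reversal in total — an odd number — so the drum shaft turns opposite to the motor.

clockwise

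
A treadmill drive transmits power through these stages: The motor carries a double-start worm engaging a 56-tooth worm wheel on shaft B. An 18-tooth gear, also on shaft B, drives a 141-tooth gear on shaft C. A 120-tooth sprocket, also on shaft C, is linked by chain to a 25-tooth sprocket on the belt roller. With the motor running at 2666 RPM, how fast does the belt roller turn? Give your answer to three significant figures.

Worm: ratio = 56/2 = 28, so shaft B turns at 2666 / 28 = 95.214 RPM.
Gear mesh: ratio = 141/18 = 7.8333, so shaft C turns at 95.214 / 7.8333 = 12.155 RPM.
Chain: ratio = 25/120 = 0.20833, so the belt roller turns at 12.155 / 0.20833 = 58.344 RPM.

58.3 RPM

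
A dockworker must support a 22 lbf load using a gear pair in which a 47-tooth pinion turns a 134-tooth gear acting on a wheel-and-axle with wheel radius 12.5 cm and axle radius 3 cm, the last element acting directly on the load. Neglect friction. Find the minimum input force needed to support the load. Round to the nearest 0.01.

Gear pair MA = 134/47 = 2.8511.
Wheel-and-axle MA = R/r = 12.5/3 = 4.1667.
Combined ideal MA = 2.8511 × 4.1667 = 11.879.
Effort = load / MA = 22 / 11.879 = 1.8519 lbf.

1.85 lbf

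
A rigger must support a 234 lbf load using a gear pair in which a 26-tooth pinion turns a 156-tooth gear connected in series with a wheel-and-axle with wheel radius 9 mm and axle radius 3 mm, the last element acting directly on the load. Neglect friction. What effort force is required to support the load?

Gear pair MA = 156/26 = 6.
Wheel-and-axle MA = R/r = 9/3 = 3.
Combined ideal MA = 6 × 3 = 18.
Effort = load / MA = 234 / 18 = 13 lbf.

13 lbf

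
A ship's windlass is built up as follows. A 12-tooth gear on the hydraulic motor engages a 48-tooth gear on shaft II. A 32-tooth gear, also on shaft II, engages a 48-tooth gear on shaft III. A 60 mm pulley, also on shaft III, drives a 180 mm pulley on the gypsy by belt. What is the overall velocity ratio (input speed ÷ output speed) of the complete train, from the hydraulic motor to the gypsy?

Each stage contributes driven/driver: gear mesh 48/12 = 4, gear mesh 48/32 = 1.5, belt 180/60 = 3.
Overall: 4 × 1.5 × 3 = 18.

18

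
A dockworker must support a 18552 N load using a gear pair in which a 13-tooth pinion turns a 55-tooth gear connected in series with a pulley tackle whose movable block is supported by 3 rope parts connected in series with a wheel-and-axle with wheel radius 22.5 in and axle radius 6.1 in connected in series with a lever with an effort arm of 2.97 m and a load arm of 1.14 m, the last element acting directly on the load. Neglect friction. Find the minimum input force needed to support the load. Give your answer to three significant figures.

Gear pair MA = 55/13 = 4.2308.
Block-and-tackle MA = number of supporting rope parts = 3.
Wheel-and-axle MA = R/r = 22.5/6.1 = 3.6885.
Lever MA = effort arm / load arm = 2.97/1.14 = 2.6053.
Combined ideal MA = 4.2308 × 3 × 3.6885 × 2.6053 = 121.97.
Effort = load / MA = 18552 / 121.97 = 152.11 N.

152 N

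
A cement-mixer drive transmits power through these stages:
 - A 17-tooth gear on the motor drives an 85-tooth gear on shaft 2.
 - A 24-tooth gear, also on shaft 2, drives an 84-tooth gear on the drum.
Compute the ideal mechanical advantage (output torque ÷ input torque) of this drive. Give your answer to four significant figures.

17.50

Each stage contributes driven/driver: gear mesh 85/17 = 5, gear mesh 84/24 = 3.5.
Overall: 5 × 3.5 = 17.5.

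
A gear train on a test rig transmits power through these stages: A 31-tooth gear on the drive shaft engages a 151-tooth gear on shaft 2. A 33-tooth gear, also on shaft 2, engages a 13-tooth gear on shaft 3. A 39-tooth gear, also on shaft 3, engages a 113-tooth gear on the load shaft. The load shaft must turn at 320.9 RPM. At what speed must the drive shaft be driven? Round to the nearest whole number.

1784 RPM

Overall ratio R = 4.871 × 0.39394 × 2.8974 = 5.5598.
Required input speed = output speed × R = 320.9 × 5.5598 = 1784.1 RPM.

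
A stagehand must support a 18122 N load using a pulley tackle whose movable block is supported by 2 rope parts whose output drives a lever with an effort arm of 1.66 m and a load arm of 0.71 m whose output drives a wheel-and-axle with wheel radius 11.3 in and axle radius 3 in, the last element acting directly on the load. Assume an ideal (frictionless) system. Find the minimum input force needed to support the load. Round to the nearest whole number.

1029 N

Block-and-tackle MA = number of supporting rope parts = 2.
Lever MA = effort arm / load arm = 1.66/0.71 = 2.338.
Wheel-and-axle MA = R/r = 11.3/3 = 3.7667.
Combined ideal MA = 2 × 2.338 × 3.7667 = 17.613.
Effort = load / MA = 18122 / 17.613 = 1028.9 N.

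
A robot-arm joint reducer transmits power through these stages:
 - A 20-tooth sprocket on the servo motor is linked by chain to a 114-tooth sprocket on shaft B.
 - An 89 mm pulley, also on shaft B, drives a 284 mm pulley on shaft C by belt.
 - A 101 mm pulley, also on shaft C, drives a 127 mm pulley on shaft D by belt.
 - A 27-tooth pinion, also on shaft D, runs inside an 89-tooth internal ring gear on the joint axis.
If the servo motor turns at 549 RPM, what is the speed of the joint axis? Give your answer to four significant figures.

chain 114/20 = 5.7 → 549/5.7 = 96.316 RPM
belt 284/89 = 3.191 → 96.316/3.191 = 30.183 RPM
belt 127/101 = 1.2574 → 30.183/1.2574 = 24.004 RPM
internal gear 89/27 = 3.2963 → 24.004/3.2963 = 7.2822 RPM

7.282 RPM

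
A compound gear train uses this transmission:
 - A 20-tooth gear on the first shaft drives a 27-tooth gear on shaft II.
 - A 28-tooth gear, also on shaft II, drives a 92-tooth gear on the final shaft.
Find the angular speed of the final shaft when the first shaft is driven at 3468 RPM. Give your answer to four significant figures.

the first shaft → shaft II (gear mesh, 27/20): 3468 ÷ 1.35 = 2568.9 RPM
shaft II → the final shaft (gear mesh, 92/28): 2568.9 ÷ 3.2857 = 781.84 RPM

781.8 RPM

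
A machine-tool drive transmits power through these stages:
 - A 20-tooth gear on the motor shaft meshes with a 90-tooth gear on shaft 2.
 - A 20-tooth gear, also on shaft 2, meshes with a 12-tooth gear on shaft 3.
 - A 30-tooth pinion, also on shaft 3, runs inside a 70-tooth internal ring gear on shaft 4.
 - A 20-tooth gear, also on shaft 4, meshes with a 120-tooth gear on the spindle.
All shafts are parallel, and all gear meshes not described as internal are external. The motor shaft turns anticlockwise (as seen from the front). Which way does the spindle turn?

clockwise

the motor shaft → shaft 2: external mesh, 1 reversal → CW.
shaft 2 → shaft 3: external mesh, 1 reversal → CCW.
shaft 3 → shaft 4: internal mesh, same direction → CCW.
shaft 4 → the spindle: external mesh, 1 reversal → CW.
3 reversals in total — an odd number — so the spindle turns opposite to the motor shaft.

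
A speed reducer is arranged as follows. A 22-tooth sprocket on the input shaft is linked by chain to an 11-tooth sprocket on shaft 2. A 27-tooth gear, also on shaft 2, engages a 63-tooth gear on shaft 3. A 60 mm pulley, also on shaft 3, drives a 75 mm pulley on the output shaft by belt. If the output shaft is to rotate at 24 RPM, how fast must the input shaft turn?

Overall ratio R = 0.5 × 2.3333 × 1.25 = 1.4583.
Required input speed = output speed × R = 24 × 1.4583 = 35 RPM.

35 RPM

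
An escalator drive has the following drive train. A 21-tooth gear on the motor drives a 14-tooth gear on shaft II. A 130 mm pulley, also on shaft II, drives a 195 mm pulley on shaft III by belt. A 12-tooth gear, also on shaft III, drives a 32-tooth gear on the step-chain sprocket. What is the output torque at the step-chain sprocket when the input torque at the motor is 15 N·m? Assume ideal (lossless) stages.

After the gear mesh (14/21): 15 × 0.66667 = 10 N·m
After the belt (195/130): 10 × 1.5 = 15 N·m
After the gear mesh (32/12): 15 × 2.6667 = 40 N·m

40 N·m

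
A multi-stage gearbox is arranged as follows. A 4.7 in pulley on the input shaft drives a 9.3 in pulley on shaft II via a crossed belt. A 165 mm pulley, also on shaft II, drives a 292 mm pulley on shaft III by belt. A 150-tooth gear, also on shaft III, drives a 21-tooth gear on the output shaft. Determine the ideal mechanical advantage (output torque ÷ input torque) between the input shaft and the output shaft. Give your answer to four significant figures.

0.4902

Each stage contributes driven/driver: belt 9.3/4.7 = 1.9787, belt 292/165 = 1.7697, gear mesh 21/150 = 0.14.
Overall: 1.9787 × 1.7697 × 0.14 = 0.49024.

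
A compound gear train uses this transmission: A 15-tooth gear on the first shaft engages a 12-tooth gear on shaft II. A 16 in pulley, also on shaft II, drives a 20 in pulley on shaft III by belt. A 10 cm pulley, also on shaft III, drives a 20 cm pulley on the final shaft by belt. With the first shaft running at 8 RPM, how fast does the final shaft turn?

Gear mesh: ratio = 12/15 = 0.8, so shaft II turns at 8 / 0.8 = 10 RPM.
Belt: ratio = 20/16 = 1.25, so shaft III turns at 10 / 1.25 = 8 RPM.
Belt: ratio = 20/10 = 2, so the final shaft turns at 8 / 2 = 4 RPM.

4 RPM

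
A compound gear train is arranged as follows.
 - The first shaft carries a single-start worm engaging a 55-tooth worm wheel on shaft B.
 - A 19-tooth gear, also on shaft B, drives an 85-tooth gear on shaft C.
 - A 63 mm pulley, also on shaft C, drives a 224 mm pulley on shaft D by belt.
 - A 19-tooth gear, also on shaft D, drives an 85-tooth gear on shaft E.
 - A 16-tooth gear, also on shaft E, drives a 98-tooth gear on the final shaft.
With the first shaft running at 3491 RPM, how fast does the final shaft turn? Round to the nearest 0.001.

the first shaft → shaft B (worm, 55/1): 3491 ÷ 55 = 63.473 RPM
shaft B → shaft C (gear mesh, 85/19): 63.473 ÷ 4.4737 = 14.188 RPM
shaft C → shaft D (belt, 224/63): 14.188 ÷ 3.5556 = 3.9904 RPM
shaft D → shaft E (gear mesh, 85/19): 3.9904 ÷ 4.4737 = 0.89197 RPM
shaft E → the final shaft (gear mesh, 98/16): 0.89197 ÷ 6.125 = 0.14563 RPM

0.146 RPM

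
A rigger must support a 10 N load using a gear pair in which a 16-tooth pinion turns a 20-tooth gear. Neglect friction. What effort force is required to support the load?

8 N

Gear pair MA = 20/16 = 1.25.
Effort = load / MA = 10 / 1.25 = 8 N.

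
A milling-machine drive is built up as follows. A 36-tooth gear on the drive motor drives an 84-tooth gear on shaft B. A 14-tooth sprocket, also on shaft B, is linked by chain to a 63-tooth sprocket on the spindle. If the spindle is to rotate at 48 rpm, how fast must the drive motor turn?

504 rpm

Overall ratio R = 2.3333 × 4.5 = 10.5.
Required input speed = output speed × R = 48 × 10.5 = 504 rpm.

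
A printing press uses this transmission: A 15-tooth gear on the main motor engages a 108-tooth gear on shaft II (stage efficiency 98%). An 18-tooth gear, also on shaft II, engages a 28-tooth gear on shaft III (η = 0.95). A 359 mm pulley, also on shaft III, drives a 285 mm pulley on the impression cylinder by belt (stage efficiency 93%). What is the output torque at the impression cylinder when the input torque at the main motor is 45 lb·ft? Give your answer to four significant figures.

gear mesh 108/15 = 7.2 → τ = 45·7.2·0.98 = 317.52 lb·ft
gear mesh 28/18 = 1.5556 → τ = 317.52·1.5556·0.95 = 469.22 lb·ft
belt 285/359 = 0.79387 → τ = 469.22·0.79387·0.93 = 346.43 lb·ft

346.4 lb·ft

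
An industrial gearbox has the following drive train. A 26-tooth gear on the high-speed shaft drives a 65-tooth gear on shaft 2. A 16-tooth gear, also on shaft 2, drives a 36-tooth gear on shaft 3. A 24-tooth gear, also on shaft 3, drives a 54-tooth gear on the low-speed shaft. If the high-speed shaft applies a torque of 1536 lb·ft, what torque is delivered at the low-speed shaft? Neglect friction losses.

19440 lb·ft

gear mesh 65/26 = 2.5 → τ = 1536·2.5 = 3840 lb·ft
gear mesh 36/16 = 2.25 → τ = 3840·2.25 = 8640 lb·ft
gear mesh 54/24 = 2.25 → τ = 8640·2.25 = 19440 lb·ft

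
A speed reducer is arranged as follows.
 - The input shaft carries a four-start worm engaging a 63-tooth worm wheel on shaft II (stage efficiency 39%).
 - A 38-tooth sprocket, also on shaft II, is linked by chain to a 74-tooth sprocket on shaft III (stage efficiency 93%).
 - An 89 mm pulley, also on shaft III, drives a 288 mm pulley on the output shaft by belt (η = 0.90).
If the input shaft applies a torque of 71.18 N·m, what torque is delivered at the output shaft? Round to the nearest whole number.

2306 N·m

Worm: ratio = 63/4 = 15.75; torque at shaft II = 71.18 × 15.75 × 0.39 = 437.22 N·m.
Chain: ratio = 74/38 = 1.9474; torque at shaft III = 437.22 × 1.9474 × 0.93 = 791.83 N·m.
Belt: ratio = 288/89 = 3.236; torque at the output shaft = 791.83 × 3.236 × 0.90 = 2306.1 N·m.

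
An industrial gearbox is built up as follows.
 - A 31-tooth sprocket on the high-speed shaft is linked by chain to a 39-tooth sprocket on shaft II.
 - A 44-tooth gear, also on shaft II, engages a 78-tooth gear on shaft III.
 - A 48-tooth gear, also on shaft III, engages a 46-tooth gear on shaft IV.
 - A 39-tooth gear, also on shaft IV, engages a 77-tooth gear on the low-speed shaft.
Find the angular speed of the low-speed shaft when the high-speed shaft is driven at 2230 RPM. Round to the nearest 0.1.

Chain: ratio = 39/31 = 1.2581, so shaft II turns at 2230 / 1.2581 = 1772.6 RPM.
Gear mesh: ratio = 78/44 = 1.7727, so shaft III turns at 1772.6 / 1.7727 = 999.91 RPM.
Gear mesh: ratio = 46/48 = 0.95833, so shaft IV turns at 999.91 / 0.95833 = 1043.4 RPM.
Gear mesh: ratio = 77/39 = 1.9744, so the low-speed shaft turns at 1043.4 / 1.9744 = 528.47 RPM.

528.5 RPM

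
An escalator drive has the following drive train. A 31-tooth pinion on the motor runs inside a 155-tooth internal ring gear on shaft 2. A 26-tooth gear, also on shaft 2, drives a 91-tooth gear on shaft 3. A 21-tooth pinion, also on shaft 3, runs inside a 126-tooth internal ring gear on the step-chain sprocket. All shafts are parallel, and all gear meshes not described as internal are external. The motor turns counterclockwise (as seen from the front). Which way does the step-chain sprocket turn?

the motor → shaft 2: internal mesh, same direction → CCW.
shaft 2 → shaft 3: external mesh, 1 reversal → CW.
shaft 3 → the step-chain sprocket: internal mesh, same direction → CW.
1 reversal in total — an odd number — so the step-chain sprocket turns opposite to the motor.

clockwise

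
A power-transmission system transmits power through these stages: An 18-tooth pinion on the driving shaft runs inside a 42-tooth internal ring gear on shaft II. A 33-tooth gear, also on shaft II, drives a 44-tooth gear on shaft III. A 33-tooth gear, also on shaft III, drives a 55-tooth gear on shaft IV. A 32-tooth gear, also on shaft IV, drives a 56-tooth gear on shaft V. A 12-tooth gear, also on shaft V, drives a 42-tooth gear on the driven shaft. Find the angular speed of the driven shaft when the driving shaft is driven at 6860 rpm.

internal gear 42/18 = 2.3333 → 6860/2.3333 = 2940 rpm
gear mesh 44/33 = 1.3333 → 2940/1.3333 = 2205 rpm
gear mesh 55/33 = 1.6667 → 2205/1.6667 = 1323 rpm
gear mesh 56/32 = 1.75 → 1323/1.75 = 756 rpm
gear mesh 42/12 = 3.5 → 756/3.5 = 216 rpm

216 rpm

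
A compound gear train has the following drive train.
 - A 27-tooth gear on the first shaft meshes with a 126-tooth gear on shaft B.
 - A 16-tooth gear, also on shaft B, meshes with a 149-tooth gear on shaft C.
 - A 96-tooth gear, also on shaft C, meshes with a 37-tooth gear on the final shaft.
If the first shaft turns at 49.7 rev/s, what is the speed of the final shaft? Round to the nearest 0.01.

gear mesh 126/27 = 4.6667 → 49.7/4.6667 = 10.65 rev/s
gear mesh 149/16 = 9.3125 → 10.65/9.3125 = 1.1436 rev/s
gear mesh 37/96 = 0.38542 → 1.1436/0.38542 = 2.9672 rev/s

2.97 rev/s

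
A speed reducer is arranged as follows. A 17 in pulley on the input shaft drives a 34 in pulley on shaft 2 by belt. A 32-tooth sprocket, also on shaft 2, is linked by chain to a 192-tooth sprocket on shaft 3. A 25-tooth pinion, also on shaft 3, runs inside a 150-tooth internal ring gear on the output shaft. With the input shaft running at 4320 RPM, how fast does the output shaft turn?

belt 34/17 = 2 → 4320/2 = 2160 RPM
chain 192/32 = 6 → 2160/6 = 360 RPM
internal gear 150/25 = 6 → 360/6 = 60 RPM

60 RPM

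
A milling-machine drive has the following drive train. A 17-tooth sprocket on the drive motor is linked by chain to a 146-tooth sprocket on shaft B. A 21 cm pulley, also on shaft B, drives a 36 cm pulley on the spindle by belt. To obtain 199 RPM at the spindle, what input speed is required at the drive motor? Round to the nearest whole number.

Overall ratio R = 8.5882 × 1.7143 = 14.723.
Required input speed = output speed × R = 199 × 14.723 = 2929.8 RPM.

2930 RPM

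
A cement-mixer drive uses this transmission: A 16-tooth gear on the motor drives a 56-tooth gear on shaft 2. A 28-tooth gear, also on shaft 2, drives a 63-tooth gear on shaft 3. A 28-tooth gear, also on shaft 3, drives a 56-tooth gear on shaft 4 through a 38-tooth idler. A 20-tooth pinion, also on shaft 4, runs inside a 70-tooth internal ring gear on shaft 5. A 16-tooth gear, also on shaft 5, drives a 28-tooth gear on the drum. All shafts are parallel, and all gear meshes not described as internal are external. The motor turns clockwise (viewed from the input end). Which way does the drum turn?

counterclockwise

the motor → shaft 2: external mesh, 1 reversal → CCW.
shaft 2 → shaft 3: external mesh, 1 reversal → CW.
shaft 3 → shaft 4: driver → idler → driven is 2 external meshes, 2 reversals → CW.
shaft 4 → shaft 5: internal mesh, same direction → CW.
shaft 5 → the drum: external mesh, 1 reversal → CCW.
5 reversals in total — an odd number — so the drum turns opposite to the motor.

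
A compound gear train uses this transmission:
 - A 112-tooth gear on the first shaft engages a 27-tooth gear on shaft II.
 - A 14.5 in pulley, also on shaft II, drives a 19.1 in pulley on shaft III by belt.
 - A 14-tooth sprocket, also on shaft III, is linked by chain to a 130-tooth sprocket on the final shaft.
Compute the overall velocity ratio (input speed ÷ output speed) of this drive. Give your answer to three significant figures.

2.95

Each stage contributes driven/driver: gear mesh 27/112 = 0.24107, belt 19.1/14.5 = 1.3172, chain 130/14 = 9.2857.
Overall: 0.24107 × 1.3172 × 9.2857 = 2.9487.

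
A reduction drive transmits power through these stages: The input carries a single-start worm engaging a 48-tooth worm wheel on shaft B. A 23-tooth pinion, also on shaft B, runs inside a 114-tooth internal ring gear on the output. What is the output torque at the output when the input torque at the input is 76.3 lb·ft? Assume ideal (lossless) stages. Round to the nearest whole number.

18153 lb·ft

Worm: ratio = 48/1 = 48; torque at shaft B = 76.3 × 48 = 3662.4 lb·ft.
Internal gear: ratio = 114/23 = 4.9565; torque at the output = 3662.4 × 4.9565 = 18153 lb·ft.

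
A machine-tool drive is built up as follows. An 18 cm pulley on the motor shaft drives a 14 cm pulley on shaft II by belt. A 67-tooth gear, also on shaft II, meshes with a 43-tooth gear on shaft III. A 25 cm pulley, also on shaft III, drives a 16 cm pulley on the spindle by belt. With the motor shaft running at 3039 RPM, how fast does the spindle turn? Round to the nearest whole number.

9513 RPM

the motor shaft → shaft II (belt, 14/18): 3039 ÷ 0.77778 = 3907.3 RPM
shaft II → shaft III (gear mesh, 43/67): 3907.3 ÷ 0.64179 = 6088.1 RPM
shaft III → the spindle (belt, 16/25): 6088.1 ÷ 0.64 = 9512.7 RPM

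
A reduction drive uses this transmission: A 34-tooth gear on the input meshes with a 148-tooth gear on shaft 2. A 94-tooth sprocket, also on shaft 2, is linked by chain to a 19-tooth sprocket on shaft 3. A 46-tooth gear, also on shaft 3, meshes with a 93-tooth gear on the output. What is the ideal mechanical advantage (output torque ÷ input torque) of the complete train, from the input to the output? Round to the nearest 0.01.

Each stage contributes driven/driver: gear mesh 148/34 = 4.3529, chain 19/94 = 0.20213, gear mesh 93/46 = 2.0217.
Overall: 4.3529 × 0.20213 × 2.0217 = 1.7788.

1.78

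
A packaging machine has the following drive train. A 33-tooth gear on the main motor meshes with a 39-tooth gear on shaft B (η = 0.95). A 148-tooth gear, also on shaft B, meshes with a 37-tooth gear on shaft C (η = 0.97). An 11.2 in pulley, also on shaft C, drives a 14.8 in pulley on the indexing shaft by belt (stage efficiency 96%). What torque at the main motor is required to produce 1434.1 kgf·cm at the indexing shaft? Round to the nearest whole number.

Overall ratio R = 1.1818 × 0.25 × 1.3214 = 0.39042; overall efficiency η = 0.95 × 0.97 × 0.96 = 0.8846.
Input torque = output torque / (R × η) = 1434.1 / (0.39042 × 0.8846) = 4152.2 kgf·cm.

4152 kgf·cm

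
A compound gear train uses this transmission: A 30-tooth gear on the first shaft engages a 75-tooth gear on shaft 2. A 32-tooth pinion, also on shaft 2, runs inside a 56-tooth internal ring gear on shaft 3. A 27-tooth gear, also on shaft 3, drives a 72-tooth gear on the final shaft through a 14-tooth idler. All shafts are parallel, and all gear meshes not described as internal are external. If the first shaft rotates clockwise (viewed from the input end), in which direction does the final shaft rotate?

the first shaft → shaft 2: external mesh, 1 reversal → CCW.
shaft 2 → shaft 3: internal mesh, same direction → CCW.
shaft 3 → the final shaft: driver → idler → driven is 2 external meshes, 2 reversals → CCW.
3 reversals in total — an odd number — so the final shaft turns opposite to the first shaft.

counterclockwise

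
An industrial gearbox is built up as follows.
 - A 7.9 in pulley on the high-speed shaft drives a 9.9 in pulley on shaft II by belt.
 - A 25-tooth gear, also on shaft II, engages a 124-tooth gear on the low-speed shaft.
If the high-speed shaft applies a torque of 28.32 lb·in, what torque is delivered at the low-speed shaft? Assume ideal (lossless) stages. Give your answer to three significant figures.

176 lb·in

Belt: ratio = 9.9/7.9 = 1.2532; torque at shaft II = 28.32 × 1.2532 = 35.49 lb·in.
Gear mesh: ratio = 124/25 = 4.96; torque at the low-speed shaft = 35.49 × 4.96 = 176.03 lb·in.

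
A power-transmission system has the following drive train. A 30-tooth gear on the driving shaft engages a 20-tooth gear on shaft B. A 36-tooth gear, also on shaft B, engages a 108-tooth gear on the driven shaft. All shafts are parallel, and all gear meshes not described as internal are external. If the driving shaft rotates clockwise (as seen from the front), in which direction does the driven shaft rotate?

the driving shaft → shaft B: external mesh, 1 reversal → CCW.
shaft B → the driven shaft: external mesh, 1 reversal → CW.
2 reversals in total — an even number — so the driven shaft turns the same way as the driving shaft.

clockwise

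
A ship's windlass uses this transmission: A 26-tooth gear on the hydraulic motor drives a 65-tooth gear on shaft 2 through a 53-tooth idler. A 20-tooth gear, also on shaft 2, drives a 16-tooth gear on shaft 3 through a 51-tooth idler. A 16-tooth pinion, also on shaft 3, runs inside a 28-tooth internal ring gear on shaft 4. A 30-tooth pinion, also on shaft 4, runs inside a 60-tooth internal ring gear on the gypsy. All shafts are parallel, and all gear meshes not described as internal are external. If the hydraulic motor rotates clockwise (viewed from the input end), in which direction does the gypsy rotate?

the hydraulic motor → shaft 2: driver → idler → driven is 2 external meshes, 2 reversals → CW.
shaft 2 → shaft 3: driver → idler → driven is 2 external meshes, 2 reversals → CW.
shaft 3 → shaft 4: internal mesh, same direction → CW.
shaft 4 → the gypsy: internal mesh, same direction → CW.
4 reversals in total — an even number — so the gypsy turns the same way as the hydraulic motor.

clockwise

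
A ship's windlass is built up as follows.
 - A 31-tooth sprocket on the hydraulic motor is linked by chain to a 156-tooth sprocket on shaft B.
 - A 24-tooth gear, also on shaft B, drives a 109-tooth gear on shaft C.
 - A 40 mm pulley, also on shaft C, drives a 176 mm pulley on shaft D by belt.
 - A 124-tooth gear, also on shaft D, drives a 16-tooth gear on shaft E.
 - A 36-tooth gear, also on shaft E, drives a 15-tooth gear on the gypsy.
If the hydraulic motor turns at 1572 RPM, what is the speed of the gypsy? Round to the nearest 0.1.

290.8 RPM

chain 156/31 = 5.0323 → 1572/5.0323 = 312.38 RPM
gear mesh 109/24 = 4.5417 → 312.38/4.5417 = 68.782 RPM
belt 176/40 = 4.4 → 68.782/4.4 = 15.632 RPM
gear mesh 16/124 = 0.12903 → 15.632/0.12903 = 121.15 RPM
gear mesh 15/36 = 0.41667 → 121.15/0.41667 = 290.76 RPM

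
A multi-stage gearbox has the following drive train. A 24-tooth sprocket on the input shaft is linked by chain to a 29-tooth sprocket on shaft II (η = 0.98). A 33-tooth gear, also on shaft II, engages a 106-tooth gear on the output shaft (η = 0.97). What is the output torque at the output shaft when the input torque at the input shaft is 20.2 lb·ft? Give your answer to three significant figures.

74.5 lb·ft

After the chain (29/24): 20.2 × 1.2083 × 0.98 = 23.92 lb·ft
After the gear mesh (106/33): 23.92 × 3.2121 × 0.97 = 74.529 lb·ft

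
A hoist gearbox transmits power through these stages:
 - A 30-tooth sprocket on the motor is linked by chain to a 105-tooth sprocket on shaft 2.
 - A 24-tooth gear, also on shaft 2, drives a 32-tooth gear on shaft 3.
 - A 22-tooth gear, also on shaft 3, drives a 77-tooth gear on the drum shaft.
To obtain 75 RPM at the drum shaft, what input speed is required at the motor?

1225 RPM

Overall ratio R = 3.5 × 1.3333 × 3.5 = 16.333.
Required input speed = output speed × R = 75 × 16.333 = 1225 RPM.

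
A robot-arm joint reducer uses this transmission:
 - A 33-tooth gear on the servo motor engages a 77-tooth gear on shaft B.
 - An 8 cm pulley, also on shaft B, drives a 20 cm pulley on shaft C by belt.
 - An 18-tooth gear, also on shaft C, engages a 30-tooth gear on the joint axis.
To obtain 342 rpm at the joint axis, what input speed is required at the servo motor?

3325 rpm

Overall ratio R = 2.3333 × 2.5 × 1.6667 = 9.7222.
Required input speed = output speed × R = 342 × 9.7222 = 3325 rpm.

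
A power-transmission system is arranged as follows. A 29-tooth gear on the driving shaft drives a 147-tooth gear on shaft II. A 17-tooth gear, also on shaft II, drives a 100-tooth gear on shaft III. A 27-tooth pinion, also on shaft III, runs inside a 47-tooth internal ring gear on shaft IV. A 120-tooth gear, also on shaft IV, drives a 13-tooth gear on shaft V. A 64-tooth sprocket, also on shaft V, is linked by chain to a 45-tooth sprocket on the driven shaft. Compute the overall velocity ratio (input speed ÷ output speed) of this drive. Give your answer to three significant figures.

Each stage contributes driven/driver: gear mesh 147/29 = 5.069, gear mesh 100/17 = 5.8824, internal gear 47/27 = 1.7407, gear mesh 13/120 = 0.10833, chain 45/64 = 0.70312.
Overall: 5.069 × 5.8824 × 1.7407 × 0.10833 × 0.70312 = 3.9537.

3.95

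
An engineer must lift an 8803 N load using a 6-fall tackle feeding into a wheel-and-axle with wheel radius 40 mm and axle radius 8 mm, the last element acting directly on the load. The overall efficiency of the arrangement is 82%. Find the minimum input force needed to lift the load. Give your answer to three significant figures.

358 N

Block-and-tackle MA = number of supporting rope parts = 6.
Wheel-and-axle MA = R/r = 40/8 = 5.
Combined ideal MA = 6 × 5 = 30.
Actual MA = 30 × 0.82 = 24.6.
Effort = load / actual MA = 8803 / 24.6 = 357.85 N.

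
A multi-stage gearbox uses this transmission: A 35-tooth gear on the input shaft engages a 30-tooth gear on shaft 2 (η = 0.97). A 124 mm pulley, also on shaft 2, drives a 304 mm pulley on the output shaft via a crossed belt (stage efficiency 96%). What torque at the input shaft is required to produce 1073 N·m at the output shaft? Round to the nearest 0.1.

Overall ratio R = 0.85714 × 2.4516 = 2.1014; overall efficiency η = 0.97 × 0.96 = 0.9312.
Input torque = output torque / (R × η) = 1073 / (2.1014 × 0.9312) = 548.34 N·m.

548.3 N·m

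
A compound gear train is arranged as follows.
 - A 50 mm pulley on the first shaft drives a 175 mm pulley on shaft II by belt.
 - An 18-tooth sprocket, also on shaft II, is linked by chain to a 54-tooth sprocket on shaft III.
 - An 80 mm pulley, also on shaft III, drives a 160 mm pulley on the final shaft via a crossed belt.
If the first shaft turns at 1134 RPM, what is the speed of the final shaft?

belt 175/50 = 3.5 → 1134/3.5 = 324 RPM
chain 54/18 = 3 → 324/3 = 108 RPM
belt 160/80 = 2 → 108/2 = 54 RPM

54 RPM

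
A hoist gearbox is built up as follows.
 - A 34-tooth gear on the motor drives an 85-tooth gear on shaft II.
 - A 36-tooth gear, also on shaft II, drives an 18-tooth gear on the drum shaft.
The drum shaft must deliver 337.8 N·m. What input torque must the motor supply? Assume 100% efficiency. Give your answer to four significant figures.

Overall ratio R = 2.5 × 0.5 = 1.25.
Input torque = output torque / R = 337.8 / 1.25 = 270.24 N·m.

270.2 N·m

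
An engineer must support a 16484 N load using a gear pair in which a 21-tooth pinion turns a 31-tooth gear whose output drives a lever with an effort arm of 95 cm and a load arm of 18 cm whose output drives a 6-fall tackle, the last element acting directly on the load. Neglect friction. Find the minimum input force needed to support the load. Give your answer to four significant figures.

352.6 N

Gear pair MA = 31/21 = 1.4762.
Lever MA = effort arm / load arm = 95/18 = 5.2778.
Block-and-tackle MA = number of supporting rope parts = 6.
Combined ideal MA = 1.4762 × 5.2778 × 6 = 46.746.
Effort = load / MA = 16484 / 46.746 = 352.63 N.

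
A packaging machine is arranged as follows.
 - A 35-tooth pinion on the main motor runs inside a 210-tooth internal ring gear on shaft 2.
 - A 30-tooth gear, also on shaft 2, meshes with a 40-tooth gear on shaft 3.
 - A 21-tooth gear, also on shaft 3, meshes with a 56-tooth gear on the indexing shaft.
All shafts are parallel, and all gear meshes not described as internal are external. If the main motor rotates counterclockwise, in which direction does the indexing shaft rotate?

the main motor → shaft 2: internal mesh, same direction → CCW.
shaft 2 → shaft 3: external mesh, 1 reversal → CW.
shaft 3 → the indexing shaft: external mesh, 1 reversal → CCW.
2 reversals in total — an even number — so the indexing shaft turns the same way as the main motor.

counterclockwise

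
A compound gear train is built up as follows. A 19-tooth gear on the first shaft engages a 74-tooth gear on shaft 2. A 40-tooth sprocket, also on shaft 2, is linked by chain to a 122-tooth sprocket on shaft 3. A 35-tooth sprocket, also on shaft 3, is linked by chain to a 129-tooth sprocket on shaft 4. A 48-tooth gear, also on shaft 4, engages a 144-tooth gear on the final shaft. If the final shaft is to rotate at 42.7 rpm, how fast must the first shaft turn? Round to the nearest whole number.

Overall ratio R = 3.8947 × 3.05 × 3.6857 × 3 = 131.35.
Required input speed = output speed × R = 42.7 × 131.35 = 5608.5 rpm.

5609 rpm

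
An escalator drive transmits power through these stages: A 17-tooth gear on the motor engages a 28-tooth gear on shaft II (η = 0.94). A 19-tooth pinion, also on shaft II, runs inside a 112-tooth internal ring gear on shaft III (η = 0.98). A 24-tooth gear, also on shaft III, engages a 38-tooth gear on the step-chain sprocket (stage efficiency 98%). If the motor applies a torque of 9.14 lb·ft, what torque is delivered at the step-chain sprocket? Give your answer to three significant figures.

gear mesh 28/17 = 1.6471 → τ = 9.14·1.6471·0.94 = 14.151 lb·ft
internal gear 112/19 = 5.8947 → τ = 14.151·5.8947·0.98 = 81.747 lb·ft
gear mesh 38/24 = 1.5833 → τ = 81.747·1.5833·0.98 = 126.84 lb·ft

127 lb·ft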